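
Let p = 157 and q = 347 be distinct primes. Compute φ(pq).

53976

φ(54479) = 54479 · (1 − 1/157) · (1 − 1/347)
       = 54479 · 53976/54479 = 53976.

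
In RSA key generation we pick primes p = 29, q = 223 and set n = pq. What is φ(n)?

φ(6467) = 6467 · (1 − 1/29) · (1 − 1/223)
       = 6467 · 6216/6467 = 6216.

6216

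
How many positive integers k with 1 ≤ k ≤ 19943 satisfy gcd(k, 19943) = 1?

15120

19943 = 7^2 · 11 · 37.
φ(7^2) = 7^2 − 7^1 = 49 − 7 = 42.
φ(11) = 11 − 1 = 10.
φ(37) = 37 − 1 = 36.
φ(19943) = 42 × 10 × 36 = 15120.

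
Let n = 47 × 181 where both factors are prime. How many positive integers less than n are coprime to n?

φ(pq) = (p−1)(q−1) = 46 · 180 = 8280.

8280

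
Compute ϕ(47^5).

224465326

φ(47^5) = 47^5 − 47^4 = 229345007 − 4879681 = 224465326.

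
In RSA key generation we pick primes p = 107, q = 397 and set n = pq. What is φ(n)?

41976

φ(42479) = 42479 · (1 − 1/107) · (1 − 1/397)
       = 42479 · 41976/42479 = 41976.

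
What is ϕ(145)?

112

Factor 145: 145 = 5 · 29.
φ(5) = 5 − 1 = 4.
φ(29) = 29 − 1 = 28.
Multiply: 4 · 28 = 112.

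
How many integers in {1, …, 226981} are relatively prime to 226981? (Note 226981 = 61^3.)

φ(61^3) = 61^2·(61−1) = 3721·60 = 223260.

223260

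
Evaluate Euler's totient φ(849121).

635040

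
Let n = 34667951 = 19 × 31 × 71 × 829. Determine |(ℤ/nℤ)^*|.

31298400

φ(34667951) = 34667951 · (1 − 1/19) · (1 − 1/31) · (1 − 1/71) · (1 − 1/829)
       = 34667951 · 31298400/34667951 = 31298400.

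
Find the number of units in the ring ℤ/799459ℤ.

691200

799459 = 17 · 31 · 37 · 41.
φ(17) = 17 − 1 = 16.
φ(31) = 31 − 1 = 30.
φ(37) = 37 − 1 = 36.
φ(41) = 41 − 1 = 40.
Multiply: 16 · 30 · 36 · 40 = 691200.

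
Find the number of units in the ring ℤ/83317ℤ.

69888

Factor 83317: 83317 = 13^2 × 17 × 29.
φ(13^2) = 13^1·(13−1) = 13·12 = 156.
φ(17) = 17 − 1 = 16.
φ(29) = 29 − 1 = 28.
Since φ is multiplicative, φ(83317) = 156 · 16 · 28 = 69888.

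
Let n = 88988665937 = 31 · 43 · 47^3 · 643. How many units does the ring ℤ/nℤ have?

φ(31) = 31 − 1 = 30.
φ(43) = 43 − 1 = 42.
φ(47^3) = 47^2·(47−1) = 2209·46 = 101614.
φ(643) = 643 − 1 = 642.
φ(88988665937) = 30 × 42 × 101614 × 642 = 82197596880.

82197596880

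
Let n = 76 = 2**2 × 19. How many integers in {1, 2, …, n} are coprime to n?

φ(2^2) = 2^2 − 2^1 = 4 − 2 = 2.
φ(19) = 19 − 1 = 18.
Since φ is multiplicative, φ(76) = 2 · 18 = 36.

36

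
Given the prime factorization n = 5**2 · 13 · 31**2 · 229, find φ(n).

φ(71522425) = 71522425 · (1 − 1/5) · (1 − 1/13) · (1 − 1/31) · (1 − 1/229)
       = 71522425 · 328320/461435 = 50889600.

50889600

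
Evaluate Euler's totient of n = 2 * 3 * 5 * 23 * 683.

φ(2) = 2 − 1 = 1.
φ(3) = 3 − 1 = 2.
φ(5) = 5 − 1 = 4.
φ(23) = 23 − 1 = 22.
φ(683) = 683 − 1 = 682.
Multiply: 1 · 2 · 4 · 22 · 682 = 120032.

120032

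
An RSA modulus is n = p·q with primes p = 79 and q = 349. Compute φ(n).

27144

φ(27571) = 27571 · (1 − 1/79) · (1 − 1/349)
       = 27571 · 27144/27571 = 27144.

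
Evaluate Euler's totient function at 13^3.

φ(2197) = 2197 · (1 − 1/13)
       = 2197 · 12/13 = 2028.

2028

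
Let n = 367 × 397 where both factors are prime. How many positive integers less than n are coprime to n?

144936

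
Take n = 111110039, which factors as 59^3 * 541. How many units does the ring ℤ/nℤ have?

φ(111110039) = 111110039 · (1 − 1/59) · (1 − 1/541)
       = 111110039 · 31320/31919 = 109024920.

109024920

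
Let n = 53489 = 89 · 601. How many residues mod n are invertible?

52800

φ(53489) = 53489 · (1 − 1/89) · (1 − 1/601)
       = 53489 · 52800/53489 = 52800.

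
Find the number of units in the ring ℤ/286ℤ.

First factor: 286 = 2 · 11 · 13.
φ(286) = 286 · (1 − 1/2) · (1 − 1/11) · (1 − 1/13)
       = 286 · 120/286 = 120.

120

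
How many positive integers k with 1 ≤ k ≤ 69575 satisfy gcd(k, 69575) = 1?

48400

First factor: 69575 = 5^2 · 11^2 · 23.
φ(5^2) = 5^1·(5−1) = 5·4 = 20.
φ(11^2) = 11^1·(11−1) = 11·10 = 110.
φ(23) = 23 − 1 = 22.
φ(69575) = 20 × 110 × 22 = 48400.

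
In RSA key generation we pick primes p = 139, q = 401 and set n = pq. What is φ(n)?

φ(n) = (p − 1)(q − 1) = (139−1)(401−1) = 138·400 = 55200.

55200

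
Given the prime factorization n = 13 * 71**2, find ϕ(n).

59640

φ(13) = 13 − 1 = 12.
φ(71^2) = 71^1·(71−1) = 71·70 = 4970.
φ(65533) = 12 × 4970 = 59640.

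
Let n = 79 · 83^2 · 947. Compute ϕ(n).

502201128

φ(515386757) = 515386757 · (1 − 1/79) · (1 − 1/83) · (1 − 1/947)
       = 515386757 · 6050616/6209479 = 502201128.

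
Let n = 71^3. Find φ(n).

352870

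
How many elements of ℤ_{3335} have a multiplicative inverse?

Prime factorization: 3335 = 5 · 23 · 29.
φ(3335) = 3335 · (1 − 1/5) · (1 − 1/23) · (1 − 1/29)
       = 3335 · 2464/3335 = 2464.

2464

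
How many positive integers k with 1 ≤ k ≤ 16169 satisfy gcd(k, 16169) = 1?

14256

Factor 16169: 16169 = 19 · 23 · 37.
φ(19) = 19 − 1 = 18.
φ(23) = 23 − 1 = 22.
φ(37) = 37 − 1 = 36.
Multiply: 18 · 22 · 36 = 14256.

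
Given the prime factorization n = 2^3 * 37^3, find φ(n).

197136

φ(2^3) = 2^2·(2−1) = 4·1 = 4.
φ(37^3) = 37^2·(37−1) = 1369·36 = 49284.
Multiply: 4 · 49284 = 197136.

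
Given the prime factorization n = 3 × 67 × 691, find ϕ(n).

91080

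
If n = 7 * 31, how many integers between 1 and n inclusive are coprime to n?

180

φ(217) = 217 · (1 − 1/7) · (1 − 1/31)
       = 217 · 180/217 = 180.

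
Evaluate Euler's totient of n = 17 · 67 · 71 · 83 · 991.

φ(6651717857) = 6651717857 · (1 − 1/17) · (1 − 1/67) · (1 − 1/71) · (1 − 1/83) · (1 − 1/991)
       = 6651717857 · 6000825600/6651717857 = 6000825600.

6000825600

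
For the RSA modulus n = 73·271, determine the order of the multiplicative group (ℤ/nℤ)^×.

19440

φ(19783) = 19783 · (1 − 1/73) · (1 − 1/271)
       = 19783 · 19440/19783 = 19440.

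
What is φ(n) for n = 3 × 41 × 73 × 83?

φ(745257) = 745257 · (1 − 1/3) · (1 − 1/41) · (1 − 1/73) · (1 − 1/83)
       = 745257 · 472320/745257 = 472320.

472320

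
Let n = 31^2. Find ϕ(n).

φ(31^2) = 31^2 − 31^1 = 961 − 31 = 930.

930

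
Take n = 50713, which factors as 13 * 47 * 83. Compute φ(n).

φ(13) = 13 − 1 = 12.
φ(47) = 47 − 1 = 46.
φ(83) = 83 − 1 = 82.
Multiply: 12 · 46 · 82 = 45264.

45264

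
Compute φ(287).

287 = 7 * 41.
φ(7) = 7 − 1 = 6.
φ(41) = 41 − 1 = 40.
Multiply: 6 · 40 = 240.

240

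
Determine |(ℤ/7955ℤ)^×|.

6048

First factor: 7955 = 5 × 37 × 43.
φ(5) = 5 − 1 = 4.
φ(37) = 37 − 1 = 36.
φ(43) = 43 − 1 = 42.
Multiply: 4 · 36 · 42 = 6048.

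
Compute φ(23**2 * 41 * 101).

2024000

φ(2190589) = 2190589 · (1 − 1/23) · (1 − 1/41) · (1 − 1/101)
       = 2190589 · 88000/95243 = 2024000.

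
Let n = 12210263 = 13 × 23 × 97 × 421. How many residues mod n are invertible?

φ(13) = 13 − 1 = 12.
φ(23) = 23 − 1 = 22.
φ(97) = 97 − 1 = 96.
φ(421) = 421 − 1 = 420.
φ(12210263) = 12 × 22 × 96 × 420 = 10644480.

10644480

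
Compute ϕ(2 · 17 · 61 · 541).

φ(1122034) = 1122034 · (1 − 1/2) · (1 − 1/17) · (1 − 1/61) · (1 − 1/541)
       = 1122034 · 518400/1122034 = 518400.

518400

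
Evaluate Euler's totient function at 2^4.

8

φ(16) = 16 · (1 − 1/2)
       = 16 · 1/2 = 8.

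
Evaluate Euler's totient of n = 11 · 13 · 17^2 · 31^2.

30355200

φ(39715247) = 39715247 · (1 − 1/11) · (1 − 1/13) · (1 − 1/17) · (1 − 1/31)
       = 39715247 · 57600/75361 = 30355200.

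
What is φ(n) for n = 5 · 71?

280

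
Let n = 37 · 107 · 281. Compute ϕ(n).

φ(37) = 37 − 1 = 36.
φ(107) = 107 − 1 = 106.
φ(281) = 281 − 1 = 280.
Multiply: 36 · 106 · 280 = 1068480.

1068480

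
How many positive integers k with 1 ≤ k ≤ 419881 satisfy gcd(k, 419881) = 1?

Factor 419881: 419881 = 7^2 × 11 × 19 × 41.
φ(7^2) = 7^1·(7−1) = 7·6 = 42.
φ(11) = 11 − 1 = 10.
φ(19) = 19 − 1 = 18.
φ(41) = 41 − 1 = 40.
φ(419881) = 42 × 10 × 18 × 40 = 302400.

302400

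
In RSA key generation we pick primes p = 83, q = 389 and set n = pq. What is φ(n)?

31816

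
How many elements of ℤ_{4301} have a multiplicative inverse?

3520

First factor: 4301 = 11 · 17 · 23.
φ(4301) = 4301 · (1 − 1/11) · (1 − 1/17) · (1 − 1/23)
       = 4301 · 3520/4301 = 3520.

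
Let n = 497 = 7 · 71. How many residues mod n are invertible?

420

φ(7) = 7 − 1 = 6.
φ(71) = 71 − 1 = 70.
φ(497) = 6 × 70 = 420.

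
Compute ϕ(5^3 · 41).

4000

φ(5^3) = 5^3 − 5^2 = 125 − 25 = 100.
φ(41) = 41 − 1 = 40.
Since φ is multiplicative, φ(5125) = 100 · 40 = 4000.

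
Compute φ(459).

288

First factor: 459 = 3^3 * 17.
φ(459) = 459 · (1 − 1/3) · (1 − 1/17)
       = 459 · 32/51 = 288.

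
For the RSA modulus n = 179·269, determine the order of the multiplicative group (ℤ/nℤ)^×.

φ(n) = (p − 1)(q − 1) = (179−1)(269−1) = 178·268 = 47704.

47704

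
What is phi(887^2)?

φ(786769) = 786769 · (1 − 1/887)
       = 786769 · 886/887 = 785882.

785882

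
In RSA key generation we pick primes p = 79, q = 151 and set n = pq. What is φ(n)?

φ(pq) = (p−1)(q−1) = 78 · 150 = 11700.

11700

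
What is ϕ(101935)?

101935 = 5 * 19 * 29 * 37.
φ(101935) = 101935 · (1 − 1/5) · (1 − 1/19) · (1 − 1/29) · (1 − 1/37)
       = 101935 · 72576/101935 = 72576.

72576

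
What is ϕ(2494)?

1176

Factor 2494: 2494 = 2 · 29 · 43.
φ(2494) = 2494 · (1 − 1/2) · (1 − 1/29) · (1 − 1/43)
       = 2494 · 1176/2494 = 1176.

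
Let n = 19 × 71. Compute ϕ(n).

1260

φ(19) = 19 − 1 = 18.
φ(71) = 71 − 1 = 70.
Since φ is multiplicative, φ(1349) = 18 · 70 = 1260.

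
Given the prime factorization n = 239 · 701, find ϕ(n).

166600

φ(167539) = 167539 · (1 − 1/239) · (1 − 1/701)
       = 167539 · 166600/167539 = 166600.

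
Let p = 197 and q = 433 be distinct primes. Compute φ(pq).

84672

For distinct primes, φ(pq) = (p−1)(q−1) = 196 × 432 = 84672.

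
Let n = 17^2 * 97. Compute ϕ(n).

φ(17^2) = 17^1·(17−1) = 17·16 = 272.
φ(97) = 97 − 1 = 96.
Since φ is multiplicative, φ(28033) = 272 · 96 = 26112.

26112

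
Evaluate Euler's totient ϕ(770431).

First factor: 770431 = 19 × 23 × 41 × 43.
φ(19) = 19 − 1 = 18.
φ(23) = 23 − 1 = 22.
φ(41) = 41 − 1 = 40.
φ(43) = 43 − 1 = 42.
Since φ is multiplicative, φ(770431) = 18 · 22 · 40 · 42 = 665280.

665280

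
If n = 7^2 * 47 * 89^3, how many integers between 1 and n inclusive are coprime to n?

φ(1623543607) = 1623543607 · (1 − 1/7) · (1 − 1/47) · (1 − 1/89)
       = 1623543607 · 24288/29281 = 1346696736.

1346696736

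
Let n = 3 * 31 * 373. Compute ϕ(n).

22320

φ(3) = 3 − 1 = 2.
φ(31) = 31 − 1 = 30.
φ(373) = 373 − 1 = 372.
Multiply: 2 · 30 · 372 = 22320.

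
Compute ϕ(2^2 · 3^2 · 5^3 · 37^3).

φ(2^2) = 2^1·(2−1) = 2·1 = 2.
φ(3^2) = 3^1·(3−1) = 3·2 = 6.
φ(5^3) = 5^3 − 5^2 = 125 − 25 = 100.
φ(37^3) = 37^2·(37−1) = 1369·36 = 49284.
Since φ is multiplicative, φ(227938500) = 2 · 6 · 100 · 49284 = 59140800.

59140800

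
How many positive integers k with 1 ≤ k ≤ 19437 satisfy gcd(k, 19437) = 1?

10800

First factor: 19437 = 3 * 11 * 19 * 31.
φ(19437) = 19437 · (1 − 1/3) · (1 − 1/11) · (1 − 1/19) · (1 − 1/31)
       = 19437 · 10800/19437 = 10800.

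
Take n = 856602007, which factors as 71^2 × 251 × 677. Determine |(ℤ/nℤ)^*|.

φ(71^2) = 71^1·(71−1) = 71·70 = 4970.
φ(251) = 251 − 1 = 250.
φ(677) = 677 − 1 = 676.
Since φ is multiplicative, φ(856602007) = 4970 · 250 · 676 = 839930000.

839930000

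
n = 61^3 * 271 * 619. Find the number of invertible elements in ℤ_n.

37253163600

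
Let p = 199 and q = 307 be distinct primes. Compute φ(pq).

φ(n) = (p − 1)(q − 1) = (199−1)(307−1) = 198·306 = 60588.

60588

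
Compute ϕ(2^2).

φ(2^2) = 2^1·(2−1) = 2·1 = 2.

2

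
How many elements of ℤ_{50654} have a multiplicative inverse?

22680

First factor: 50654 = 2 * 19 * 31 * 43.
φ(2) = 2 − 1 = 1.
φ(19) = 19 − 1 = 18.
φ(31) = 31 − 1 = 30.
φ(43) = 43 − 1 = 42.
φ(50654) = 1 × 18 × 30 × 42 = 22680.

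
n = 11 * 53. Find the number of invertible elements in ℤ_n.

520

φ(11) = 11 − 1 = 10.
φ(53) = 53 − 1 = 52.
Since φ is multiplicative, φ(583) = 10 · 52 = 520.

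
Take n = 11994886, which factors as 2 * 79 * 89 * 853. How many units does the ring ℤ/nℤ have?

φ(11994886) = 11994886 · (1 − 1/2) · (1 − 1/79) · (1 − 1/89) · (1 − 1/853)
       = 11994886 · 5848128/11994886 = 5848128.

5848128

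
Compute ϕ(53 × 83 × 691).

φ(3039709) = 3039709 · (1 − 1/53) · (1 − 1/83) · (1 − 1/691)
       = 3039709 · 2942160/3039709 = 2942160.

2942160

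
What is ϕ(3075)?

1600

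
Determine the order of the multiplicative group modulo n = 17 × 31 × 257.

122880

φ(17) = 17 − 1 = 16.
φ(31) = 31 − 1 = 30.
φ(257) = 257 − 1 = 256.
Multiply: 16 · 30 · 256 = 122880.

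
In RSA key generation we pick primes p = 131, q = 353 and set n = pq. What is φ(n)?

φ(131) = 131 − 1 = 130.
φ(353) = 353 − 1 = 352.
Since φ is multiplicative, φ(46243) = 130 · 352 = 45760.

45760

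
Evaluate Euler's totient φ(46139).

46139 = 29 × 37 × 43.
φ(46139) = 46139 · (1 − 1/29) · (1 − 1/37) · (1 − 1/43)
       = 46139 · 42336/46139 = 42336.

42336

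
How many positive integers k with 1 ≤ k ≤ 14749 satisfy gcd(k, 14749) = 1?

Factor 14749: 14749 = 7^3 × 43.
φ(14749) = 14749 · (1 − 1/7) · (1 − 1/43)
       = 14749 · 252/301 = 12348.

12348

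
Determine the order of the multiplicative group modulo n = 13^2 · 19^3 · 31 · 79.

2372029920

φ(13^2) = 13^1·(13−1) = 13·12 = 156.
φ(19^3) = 19^3 − 19^2 = 6859 − 361 = 6498.
φ(31) = 31 − 1 = 30.
φ(79) = 79 − 1 = 78.
Since φ is multiplicative, φ(2838809779) = 156 · 6498 · 30 · 78 = 2372029920.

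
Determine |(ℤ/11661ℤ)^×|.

6864

First factor: 11661 = 3 × 13^2 × 23.
φ(11661) = 11661 · (1 − 1/3) · (1 − 1/13) · (1 − 1/23)
       = 11661 · 528/897 = 6864.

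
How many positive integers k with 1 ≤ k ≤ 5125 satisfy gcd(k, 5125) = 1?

Factor 5125: 5125 = 5**3 * 41.
φ(5^3) = 5^3 − 5^2 = 125 − 25 = 100.
φ(41) = 41 − 1 = 40.
Multiply: 100 · 40 = 4000.

4000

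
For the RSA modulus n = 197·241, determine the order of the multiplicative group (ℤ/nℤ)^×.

47040

For distinct primes, φ(pq) = (p−1)(q−1) = 196 × 240 = 47040.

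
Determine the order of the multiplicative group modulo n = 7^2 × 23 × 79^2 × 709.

φ(4986827363) = 4986827363 · (1 − 1/7) · (1 − 1/23) · (1 − 1/79) · (1 − 1/709)
       = 4986827363 · 7289568/9017771 = 4031131104.

4031131104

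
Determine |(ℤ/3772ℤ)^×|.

1760

3772 = 2**2 · 23 · 41.
φ(2^2) = 2^1·(2−1) = 2·1 = 2.
φ(23) = 23 − 1 = 22.
φ(41) = 41 − 1 = 40.
Multiply: 2 · 22 · 40 = 1760.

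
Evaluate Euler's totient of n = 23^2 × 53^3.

φ(23^2) = 23^2 − 23^1 = 529 − 23 = 506.
φ(53^3) = 53^2·(53−1) = 2809·52 = 146068.
Multiply: 506 · 146068 = 73910408.

73910408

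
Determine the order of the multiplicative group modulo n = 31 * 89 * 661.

1742400

φ(1823699) = 1823699 · (1 − 1/31) · (1 − 1/89) · (1 − 1/661)
       = 1823699 · 1742400/1823699 = 1742400.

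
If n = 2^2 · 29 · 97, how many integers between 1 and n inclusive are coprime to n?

φ(2^2) = 2^1·(2−1) = 2·1 = 2.
φ(29) = 29 − 1 = 28.
φ(97) = 97 − 1 = 96.
Since φ is multiplicative, φ(11252) = 2 · 28 · 96 = 5376.

5376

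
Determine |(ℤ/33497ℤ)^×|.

First factor: 33497 = 19 · 41 · 43.
φ(19) = 19 − 1 = 18.
φ(41) = 41 − 1 = 40.
φ(43) = 43 − 1 = 42.
Since φ is multiplicative, φ(33497) = 18 · 40 · 42 = 30240.

30240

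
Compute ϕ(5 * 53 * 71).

φ(5) = 5 − 1 = 4.
φ(53) = 53 − 1 = 52.
φ(71) = 71 − 1 = 70.
φ(18815) = 4 × 52 × 70 = 14560.

14560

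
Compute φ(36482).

16128

Prime factorization: 36482 = 2 × 17 × 29 × 37.
φ(36482) = 36482 · (1 − 1/2) · (1 − 1/17) · (1 − 1/29) · (1 − 1/37)
       = 36482 · 16128/36482 = 16128.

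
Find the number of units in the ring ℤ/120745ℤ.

Factor 120745: 120745 = 5 · 19 · 31 · 41.
φ(5) = 5 − 1 = 4.
φ(19) = 19 − 1 = 18.
φ(31) = 31 − 1 = 30.
φ(41) = 41 − 1 = 40.
Multiply: 4 · 18 · 30 · 40 = 86400.

86400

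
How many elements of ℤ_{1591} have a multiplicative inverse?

1512

Factor 1591: 1591 = 37 · 43.
φ(37) = 37 − 1 = 36.
φ(43) = 43 − 1 = 42.
Since φ is multiplicative, φ(1591) = 36 · 42 = 1512.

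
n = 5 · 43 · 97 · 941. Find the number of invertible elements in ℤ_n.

15160320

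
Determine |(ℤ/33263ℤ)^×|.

Prime factorization: 33263 = 29 × 31 × 37.
φ(29) = 29 − 1 = 28.
φ(31) = 31 − 1 = 30.
φ(37) = 37 − 1 = 36.
Multiply: 28 · 30 · 36 = 30240.

30240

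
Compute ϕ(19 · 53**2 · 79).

3869424

φ(19) = 19 − 1 = 18.
φ(53^2) = 53^1·(53−1) = 53·52 = 2756.
φ(79) = 79 − 1 = 78.
Since φ is multiplicative, φ(4216309) = 18 · 2756 · 78 = 3869424.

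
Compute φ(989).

924

Prime factorization: 989 = 23 * 43.
φ(23) = 23 − 1 = 22.
φ(43) = 43 − 1 = 42.
Since φ is multiplicative, φ(989) = 22 · 42 = 924.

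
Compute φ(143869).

123200

Prime factorization: 143869 = 11^2 * 29 * 41.
φ(143869) = 143869 · (1 − 1/11) · (1 − 1/29) · (1 − 1/41)
       = 143869 · 11200/13079 = 123200.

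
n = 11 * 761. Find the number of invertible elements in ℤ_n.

φ(11) = 11 − 1 = 10.
φ(761) = 761 − 1 = 760.
φ(8371) = 10 × 760 = 7600.

7600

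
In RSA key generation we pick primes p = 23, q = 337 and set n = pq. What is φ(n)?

7392

For distinct primes, φ(pq) = (p−1)(q−1) = 22 × 336 = 7392.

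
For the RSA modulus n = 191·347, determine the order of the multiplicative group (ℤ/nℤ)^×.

65740

φ(pq) = (p−1)(q−1) = 190 · 346 = 65740.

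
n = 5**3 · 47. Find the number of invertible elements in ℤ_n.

4600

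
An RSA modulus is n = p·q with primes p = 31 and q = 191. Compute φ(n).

5700

φ(5921) = 5921 · (1 − 1/31) · (1 − 1/191)
       = 5921 · 5700/5921 = 5700.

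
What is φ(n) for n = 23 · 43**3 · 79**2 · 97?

1010652394752

φ(1107029310197) = 1107029310197 · (1 − 1/23) · (1 − 1/43) · (1 − 1/79) · (1 − 1/97)
       = 1107029310197 · 6918912/7578707 = 1010652394752.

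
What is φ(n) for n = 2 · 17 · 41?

640

φ(1394) = 1394 · (1 − 1/2) · (1 − 1/17) · (1 − 1/41)
       = 1394 · 640/1394 = 640.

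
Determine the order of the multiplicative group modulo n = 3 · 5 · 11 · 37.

2880

φ(3) = 3 − 1 = 2.
φ(5) = 5 − 1 = 4.
φ(11) = 11 − 1 = 10.
φ(37) = 37 − 1 = 36.
Since φ is multiplicative, φ(6105) = 2 · 4 · 10 · 36 = 2880.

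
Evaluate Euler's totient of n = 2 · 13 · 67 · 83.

64944

φ(144586) = 144586 · (1 − 1/2) · (1 − 1/13) · (1 − 1/67) · (1 − 1/83)
       = 144586 · 64944/144586 = 64944.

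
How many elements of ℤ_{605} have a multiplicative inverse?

Factor 605: 605 = 5 × 11^2.
φ(605) = 605 · (1 − 1/5) · (1 − 1/11)
       = 605 · 40/55 = 440.

440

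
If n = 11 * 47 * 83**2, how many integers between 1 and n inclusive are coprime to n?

φ(3561613) = 3561613 · (1 − 1/11) · (1 − 1/47) · (1 − 1/83)
       = 3561613 · 37720/42911 = 3130760.

3130760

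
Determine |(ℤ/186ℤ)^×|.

Factor 186: 186 = 2 · 3 · 31.
φ(2) = 2 − 1 = 1.
φ(3) = 3 − 1 = 2.
φ(31) = 31 − 1 = 30.
Since φ is multiplicative, φ(186) = 1 · 2 · 30 = 60.

60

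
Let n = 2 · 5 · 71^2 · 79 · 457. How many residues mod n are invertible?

707091840

φ(1819952230) = 1819952230 · (1 − 1/2) · (1 − 1/5) · (1 − 1/71) · (1 − 1/79) · (1 − 1/457)
       = 1819952230 · 9959040/25633130 = 707091840.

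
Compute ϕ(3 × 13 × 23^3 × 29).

φ(3) = 3 − 1 = 2.
φ(13) = 13 − 1 = 12.
φ(23^3) = 23^2·(23−1) = 529·22 = 11638.
φ(29) = 29 − 1 = 28.
Multiply: 2 · 12 · 11638 · 28 = 7820736.

7820736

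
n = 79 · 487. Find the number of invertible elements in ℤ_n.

37908

φ(79) = 79 − 1 = 78.
φ(487) = 487 − 1 = 486.
φ(38473) = 78 × 486 = 37908.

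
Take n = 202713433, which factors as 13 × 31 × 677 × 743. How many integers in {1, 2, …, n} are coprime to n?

180573120

φ(13) = 13 − 1 = 12.
φ(31) = 31 − 1 = 30.
φ(677) = 677 − 1 = 676.
φ(743) = 743 − 1 = 742.
φ(202713433) = 12 × 30 × 676 × 742 = 180573120.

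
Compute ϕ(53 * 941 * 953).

φ(47528969) = 47528969 · (1 − 1/53) · (1 − 1/941) · (1 − 1/953)
       = 47528969 · 46533760/47528969 = 46533760.

46533760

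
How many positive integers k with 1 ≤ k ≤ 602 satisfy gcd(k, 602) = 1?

252

602 = 2 · 7 · 43.
φ(602) = 602 · (1 − 1/2) · (1 − 1/7) · (1 − 1/43)
       = 602 · 252/602 = 252.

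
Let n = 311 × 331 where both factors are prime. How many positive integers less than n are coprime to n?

φ(102941) = 102941 · (1 − 1/311) · (1 − 1/331)
       = 102941 · 102300/102941 = 102300.

102300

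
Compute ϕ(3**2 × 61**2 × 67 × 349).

504377280

φ(783073287) = 783073287 · (1 − 1/3) · (1 − 1/61) · (1 − 1/67) · (1 − 1/349)
       = 783073287 · 2756160/4279089 = 504377280.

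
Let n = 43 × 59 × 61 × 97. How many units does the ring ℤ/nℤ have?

φ(15011429) = 15011429 · (1 − 1/43) · (1 − 1/59) · (1 − 1/61) · (1 − 1/97)
       = 15011429 · 14031360/15011429 = 14031360.

14031360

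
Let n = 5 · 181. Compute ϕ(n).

720

φ(905) = 905 · (1 − 1/5) · (1 − 1/181)
       = 905 · 720/905 = 720.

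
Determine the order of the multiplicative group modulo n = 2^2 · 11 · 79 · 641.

998400

φ(2^2) = 2^2 − 2^1 = 4 − 2 = 2.
φ(11) = 11 − 1 = 10.
φ(79) = 79 − 1 = 78.
φ(641) = 641 − 1 = 640.
φ(2228116) = 2 × 10 × 78 × 640 = 998400.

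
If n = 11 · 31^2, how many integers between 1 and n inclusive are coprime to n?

φ(10571) = 10571 · (1 − 1/11) · (1 − 1/31)
       = 10571 · 300/341 = 9300.

9300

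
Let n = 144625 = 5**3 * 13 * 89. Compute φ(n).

105600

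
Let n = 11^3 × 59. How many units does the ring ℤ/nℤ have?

φ(78529) = 78529 · (1 − 1/11) · (1 − 1/59)
       = 78529 · 580/649 = 70180.

70180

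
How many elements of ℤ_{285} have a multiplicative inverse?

Factor 285: 285 = 3 · 5 · 19.
φ(3) = 3 − 1 = 2.
φ(5) = 5 − 1 = 4.
φ(19) = 19 − 1 = 18.
Since φ is multiplicative, φ(285) = 2 · 4 · 18 = 144.

144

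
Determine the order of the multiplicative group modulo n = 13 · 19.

φ(247) = 247 · (1 − 1/13) · (1 − 1/19)
       = 247 · 216/247 = 216.

216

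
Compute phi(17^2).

φ(289) = 289 · (1 − 1/17)
       = 289 · 16/17 = 272.

272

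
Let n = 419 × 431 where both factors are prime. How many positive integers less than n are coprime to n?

179740

φ(419) = 419 − 1 = 418.
φ(431) = 431 − 1 = 430.
Multiply: 418 · 430 = 179740.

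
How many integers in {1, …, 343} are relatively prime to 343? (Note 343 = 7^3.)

294

φ(7^3) = 7^2·(7−1) = 49·6 = 294.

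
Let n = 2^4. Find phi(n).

8

φ(2^4) = 2^4 − 2^3 = 16 − 8 = 8.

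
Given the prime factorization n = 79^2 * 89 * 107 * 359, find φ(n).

φ(21336462437) = 21336462437 · (1 − 1/79) · (1 − 1/89) · (1 − 1/107) · (1 − 1/359)
       = 21336462437 · 260475072/270081803 = 20577530688.

20577530688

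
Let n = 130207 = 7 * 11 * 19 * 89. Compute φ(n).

95040

φ(7) = 7 − 1 = 6.
φ(11) = 11 − 1 = 10.
φ(19) = 19 − 1 = 18.
φ(89) = 89 − 1 = 88.
Multiply: 6 · 10 · 18 · 88 = 95040.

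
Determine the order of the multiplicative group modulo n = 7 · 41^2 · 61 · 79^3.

φ(7) = 7 − 1 = 6.
φ(41^2) = 41^2 − 41^1 = 1681 − 41 = 1640.
φ(61) = 61 − 1 = 60.
φ(79^3) = 79^2·(79−1) = 6241·78 = 486798.
φ(353896984693) = 6 × 1640 × 60 × 486798 = 287405539200.

287405539200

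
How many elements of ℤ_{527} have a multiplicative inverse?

480

Factor 527: 527 = 17 · 31.
φ(527) = 527 · (1 − 1/17) · (1 − 1/31)
       = 527 · 480/527 = 480.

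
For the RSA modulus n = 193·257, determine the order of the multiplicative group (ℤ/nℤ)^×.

φ(193) = 193 − 1 = 192.
φ(257) = 257 − 1 = 256.
φ(49601) = 192 × 256 = 49152.

49152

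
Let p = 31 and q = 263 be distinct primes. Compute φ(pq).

7860

φ(31) = 31 − 1 = 30.
φ(263) = 263 − 1 = 262.
Multiply: 30 · 262 = 7860.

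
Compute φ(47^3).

φ(47^3) = 47^2·(47−1) = 2209·46 = 101614.

101614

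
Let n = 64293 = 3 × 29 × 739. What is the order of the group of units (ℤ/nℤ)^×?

41328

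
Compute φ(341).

300

Factor 341: 341 = 11 * 31.
φ(341) = 341 · (1 − 1/11) · (1 − 1/31)
       = 341 · 300/341 = 300.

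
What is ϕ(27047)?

24192

Factor 27047: 27047 = 17 * 37 * 43.
φ(17) = 17 − 1 = 16.
φ(37) = 37 − 1 = 36.
φ(43) = 43 − 1 = 42.
Since φ is multiplicative, φ(27047) = 16 · 36 · 42 = 24192.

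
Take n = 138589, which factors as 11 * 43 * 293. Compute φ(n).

122640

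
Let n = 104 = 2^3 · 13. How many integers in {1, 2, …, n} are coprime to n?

48

φ(2^3) = 2^3 − 2^2 = 8 − 4 = 4.
φ(13) = 13 − 1 = 12.
Since φ is multiplicative, φ(104) = 4 · 12 = 48.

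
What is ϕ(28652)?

28652 = 2^2 · 13 · 19 · 29.
φ(2^2) = 2^2 − 2^1 = 4 − 2 = 2.
φ(13) = 13 − 1 = 12.
φ(19) = 19 − 1 = 18.
φ(29) = 29 − 1 = 28.
Since φ is multiplicative, φ(28652) = 2 · 12 · 18 · 28 = 12096.

12096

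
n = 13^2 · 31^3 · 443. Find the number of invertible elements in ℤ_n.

1987886160

φ(2230362797) = 2230362797 · (1 − 1/13) · (1 − 1/31) · (1 − 1/443)
       = 2230362797 · 159120/178529 = 1987886160.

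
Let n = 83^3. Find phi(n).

φ(83^3) = 83^2·(83−1) = 6889·82 = 564898.

564898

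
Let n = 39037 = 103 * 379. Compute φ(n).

φ(103) = 103 − 1 = 102.
φ(379) = 379 − 1 = 378.
φ(39037) = 102 × 378 = 38556.

38556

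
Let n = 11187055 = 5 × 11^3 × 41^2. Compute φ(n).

7937600

φ(11187055) = 11187055 · (1 − 1/5) · (1 − 1/11) · (1 − 1/41)
       = 11187055 · 1600/2255 = 7937600.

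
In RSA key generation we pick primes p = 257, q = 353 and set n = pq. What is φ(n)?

φ(pq) = (p−1)(q−1) = 256 · 352 = 90112.

90112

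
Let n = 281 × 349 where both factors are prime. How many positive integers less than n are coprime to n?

97440

φ(98069) = 98069 · (1 − 1/281) · (1 − 1/349)
       = 98069 · 97440/98069 = 97440.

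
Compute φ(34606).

14520

34606 = 2 × 11^3 × 13.
φ(34606) = 34606 · (1 − 1/2) · (1 − 1/11) · (1 − 1/13)
       = 34606 · 120/286 = 14520.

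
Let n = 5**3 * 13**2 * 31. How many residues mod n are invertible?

φ(654875) = 654875 · (1 − 1/5) · (1 − 1/13) · (1 − 1/31)
       = 654875 · 1440/2015 = 468000.

468000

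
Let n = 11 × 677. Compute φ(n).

φ(7447) = 7447 · (1 − 1/11) · (1 − 1/677)
       = 7447 · 6760/7447 = 6760.

6760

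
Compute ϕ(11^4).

φ(14641) = 14641 · (1 − 1/11)
       = 14641 · 10/11 = 13310.

13310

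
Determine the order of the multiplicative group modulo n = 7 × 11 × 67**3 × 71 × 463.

φ(7) = 7 − 1 = 6.
φ(11) = 11 − 1 = 10.
φ(67^3) = 67^3 − 67^2 = 300763 − 4489 = 296274.
φ(71) = 71 − 1 = 70.
φ(463) = 463 − 1 = 462.
φ(761297621623) = 6 × 10 × 296274 × 70 × 462 = 574890069600.

574890069600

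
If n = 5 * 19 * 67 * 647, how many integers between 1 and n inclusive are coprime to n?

3069792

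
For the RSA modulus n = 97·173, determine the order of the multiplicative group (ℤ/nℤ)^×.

φ(16781) = 16781 · (1 − 1/97) · (1 − 1/173)
       = 16781 · 16512/16781 = 16512.

16512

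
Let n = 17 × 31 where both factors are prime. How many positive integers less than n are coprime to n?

φ(n) = (p − 1)(q − 1) = (17−1)(31−1) = 16·30 = 480.

480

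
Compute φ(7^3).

294

φ(7^3) = 7^3 − 7^2 = 343 − 49 = 294.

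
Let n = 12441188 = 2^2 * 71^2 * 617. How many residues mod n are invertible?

φ(2^2) = 2^1·(2−1) = 2·1 = 2.
φ(71^2) = 71^1·(71−1) = 71·70 = 4970.
φ(617) = 617 − 1 = 616.
Since φ is multiplicative, φ(12441188) = 2 · 4970 · 616 = 6123040.

6123040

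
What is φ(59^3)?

φ(59^3) = 59^2·(59−1) = 3481·58 = 201898.

201898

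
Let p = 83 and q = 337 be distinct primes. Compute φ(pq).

27552

φ(83) = 83 − 1 = 82.
φ(337) = 337 − 1 = 336.
Multiply: 82 · 336 = 27552.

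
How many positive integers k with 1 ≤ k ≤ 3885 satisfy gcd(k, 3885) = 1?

1728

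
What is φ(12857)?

11088

First factor: 12857 = 13 × 23 × 43.
φ(12857) = 12857 · (1 − 1/13) · (1 − 1/23) · (1 − 1/43)
       = 12857 · 11088/12857 = 11088.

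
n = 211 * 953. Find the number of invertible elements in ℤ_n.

199920

φ(211) = 211 − 1 = 210.
φ(953) = 953 − 1 = 952.
Multiply: 210 · 952 = 199920.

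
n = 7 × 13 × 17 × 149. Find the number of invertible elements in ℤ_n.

170496

φ(7) = 7 − 1 = 6.
φ(13) = 13 − 1 = 12.
φ(17) = 17 − 1 = 16.
φ(149) = 149 − 1 = 148.
Since φ is multiplicative, φ(230503) = 6 · 12 · 16 · 148 = 170496.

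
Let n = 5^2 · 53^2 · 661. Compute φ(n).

φ(46418725) = 46418725 · (1 − 1/5) · (1 − 1/53) · (1 − 1/661)
       = 46418725 · 137280/175165 = 36379200.

36379200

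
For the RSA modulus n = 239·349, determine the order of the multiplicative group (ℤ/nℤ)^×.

φ(pq) = (p−1)(q−1) = 238 · 348 = 82824.

82824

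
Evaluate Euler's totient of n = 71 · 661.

φ(46931) = 46931 · (1 − 1/71) · (1 − 1/661)
       = 46931 · 46200/46931 = 46200.

46200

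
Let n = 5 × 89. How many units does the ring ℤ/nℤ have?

φ(445) = 445 · (1 − 1/5) · (1 − 1/89)
       = 445 · 352/445 = 352.

352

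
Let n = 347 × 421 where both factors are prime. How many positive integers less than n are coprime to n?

145320

φ(146087) = 146087 · (1 − 1/347) · (1 − 1/421)
       = 146087 · 145320/146087 = 145320.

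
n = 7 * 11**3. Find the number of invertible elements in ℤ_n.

7260

φ(9317) = 9317 · (1 − 1/7) · (1 − 1/11)
       = 9317 · 60/77 = 7260.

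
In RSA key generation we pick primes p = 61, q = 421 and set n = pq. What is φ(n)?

φ(pq) = (p−1)(q−1) = 60 · 420 = 25200.

25200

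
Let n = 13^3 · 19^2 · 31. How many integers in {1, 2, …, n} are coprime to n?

φ(24586627) = 24586627 · (1 − 1/13) · (1 − 1/19) · (1 − 1/31)
       = 24586627 · 6480/7657 = 20807280.

20807280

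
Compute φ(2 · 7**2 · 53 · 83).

φ(431102) = 431102 · (1 − 1/2) · (1 − 1/7) · (1 − 1/53) · (1 − 1/83)
       = 431102 · 25584/61586 = 179088.

179088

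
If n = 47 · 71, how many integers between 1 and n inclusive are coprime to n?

3220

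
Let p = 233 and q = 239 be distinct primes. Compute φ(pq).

55216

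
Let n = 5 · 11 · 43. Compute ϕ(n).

φ(2365) = 2365 · (1 − 1/5) · (1 − 1/11) · (1 − 1/43)
       = 2365 · 1680/2365 = 1680.

1680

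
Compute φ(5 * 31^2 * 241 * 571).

508896000

φ(5) = 5 − 1 = 4.
φ(31^2) = 31^1·(31−1) = 31·30 = 930.
φ(241) = 241 − 1 = 240.
φ(571) = 571 − 1 = 570.
Multiply: 4 · 930 · 240 · 570 = 508896000.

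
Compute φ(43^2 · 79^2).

11128572

φ(11539609) = 11539609 · (1 − 1/43) · (1 − 1/79)
       = 11539609 · 3276/3397 = 11128572.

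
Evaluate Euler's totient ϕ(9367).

8064

First factor: 9367 = 17 · 19 · 29.
φ(9367) = 9367 · (1 − 1/17) · (1 − 1/19) · (1 − 1/29)
       = 9367 · 8064/9367 = 8064.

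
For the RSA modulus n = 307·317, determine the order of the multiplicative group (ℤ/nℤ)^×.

96696

For distinct primes, φ(pq) = (p−1)(q−1) = 306 × 316 = 96696.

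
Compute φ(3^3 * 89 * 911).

φ(3^3) = 3^2·(3−1) = 9·2 = 18.
φ(89) = 89 − 1 = 88.
φ(911) = 911 − 1 = 910.
Since φ is multiplicative, φ(2189133) = 18 · 88 · 910 = 1441440.

1441440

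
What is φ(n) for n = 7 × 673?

φ(7) = 7 − 1 = 6.
φ(673) = 673 − 1 = 672.
Multiply: 6 · 672 = 4032.

4032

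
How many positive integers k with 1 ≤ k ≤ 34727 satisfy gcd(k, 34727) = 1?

34727 = 7 · 11**2 · 41.
φ(34727) = 34727 · (1 − 1/7) · (1 − 1/11) · (1 − 1/41)
       = 34727 · 2400/3157 = 26400.

26400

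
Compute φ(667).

616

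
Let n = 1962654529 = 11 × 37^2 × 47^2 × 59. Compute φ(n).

φ(11) = 11 − 1 = 10.
φ(37^2) = 37^1·(37−1) = 37·36 = 1332.
φ(47^2) = 47^2 − 47^1 = 2209 − 47 = 2162.
φ(59) = 59 − 1 = 58.
φ(1962654529) = 10 × 1332 × 2162 × 58 = 1670274720.

1670274720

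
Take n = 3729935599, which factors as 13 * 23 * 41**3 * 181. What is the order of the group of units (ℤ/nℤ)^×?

φ(13) = 13 − 1 = 12.
φ(23) = 23 − 1 = 22.
φ(41^3) = 41^2·(41−1) = 1681·40 = 67240.
φ(181) = 181 − 1 = 180.
Since φ is multiplicative, φ(3729935599) = 12 · 22 · 67240 · 180 = 3195244800.

3195244800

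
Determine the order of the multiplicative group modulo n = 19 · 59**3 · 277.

1003029264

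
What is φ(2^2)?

φ(4) = 4 · (1 − 1/2)
       = 4 · 1/2 = 2.

2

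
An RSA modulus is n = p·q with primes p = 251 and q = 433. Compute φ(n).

For distinct primes, φ(pq) = (p−1)(q−1) = 250 × 432 = 108000.

108000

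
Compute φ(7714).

Prime factorization: 7714 = 2 * 7 * 19 * 29.
φ(7714) = 7714 · (1 − 1/2) · (1 − 1/7) · (1 − 1/19) · (1 − 1/29)
       = 7714 · 3024/7714 = 3024.

3024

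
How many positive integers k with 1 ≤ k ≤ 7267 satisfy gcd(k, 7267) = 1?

7267 = 13^2 · 43.
φ(13^2) = 13^2 − 13^1 = 169 − 13 = 156.
φ(43) = 43 − 1 = 42.
Since φ is multiplicative, φ(7267) = 156 · 42 = 6552.

6552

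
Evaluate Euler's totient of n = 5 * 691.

φ(3455) = 3455 · (1 − 1/5) · (1 − 1/691)
       = 3455 · 2760/3455 = 2760.

2760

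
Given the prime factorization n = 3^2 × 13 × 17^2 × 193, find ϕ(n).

φ(3^2) = 3^2 − 3^1 = 9 − 3 = 6.
φ(13) = 13 − 1 = 12.
φ(17^2) = 17^1·(17−1) = 17·16 = 272.
φ(193) = 193 − 1 = 192.
Multiply: 6 · 12 · 272 · 192 = 3760128.

3760128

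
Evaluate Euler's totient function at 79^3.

486798

φ(79^3) = 79^2·(79−1) = 6241·78 = 486798.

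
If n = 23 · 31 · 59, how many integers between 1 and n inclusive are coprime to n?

38280

φ(23) = 23 − 1 = 22.
φ(31) = 31 − 1 = 30.
φ(59) = 59 − 1 = 58.
φ(42067) = 22 × 30 × 58 = 38280.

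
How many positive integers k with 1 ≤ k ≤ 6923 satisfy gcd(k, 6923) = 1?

Factor 6923: 6923 = 7 · 23 · 43.
φ(7) = 7 − 1 = 6.
φ(23) = 23 − 1 = 22.
φ(43) = 43 − 1 = 42.
Multiply: 6 · 22 · 42 = 5544.

5544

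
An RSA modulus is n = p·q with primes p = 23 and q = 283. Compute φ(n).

6204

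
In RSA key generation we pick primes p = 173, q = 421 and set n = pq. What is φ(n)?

72240

For distinct primes, φ(pq) = (p−1)(q−1) = 172 × 420 = 72240.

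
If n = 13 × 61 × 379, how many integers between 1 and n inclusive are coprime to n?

272160

φ(13) = 13 − 1 = 12.
φ(61) = 61 − 1 = 60.
φ(379) = 379 − 1 = 378.
Since φ is multiplicative, φ(300547) = 12 · 60 · 378 = 272160.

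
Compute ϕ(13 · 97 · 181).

φ(228241) = 228241 · (1 − 1/13) · (1 − 1/97) · (1 − 1/181)
       = 228241 · 207360/228241 = 207360.

207360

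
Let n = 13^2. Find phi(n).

156

φ(169) = 169 · (1 − 1/13)
       = 169 · 12/13 = 156.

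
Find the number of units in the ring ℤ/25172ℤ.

First factor: 25172 = 2^2 × 7 × 29 × 31.
φ(25172) = 25172 · (1 − 1/2) · (1 − 1/7) · (1 − 1/29) · (1 − 1/31)
       = 25172 · 5040/12586 = 10080.

10080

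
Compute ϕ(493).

First factor: 493 = 17 * 29.
φ(17) = 17 − 1 = 16.
φ(29) = 29 − 1 = 28.
Multiply: 16 · 28 = 448.

448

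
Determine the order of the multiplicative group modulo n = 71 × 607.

φ(71) = 71 − 1 = 70.
φ(607) = 607 − 1 = 606.
Since φ is multiplicative, φ(43097) = 70 · 606 = 42420.

42420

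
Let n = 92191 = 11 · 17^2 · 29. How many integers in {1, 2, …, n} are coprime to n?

76160

φ(92191) = 92191 · (1 − 1/11) · (1 − 1/17) · (1 − 1/29)
       = 92191 · 4480/5423 = 76160.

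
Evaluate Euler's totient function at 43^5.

143589642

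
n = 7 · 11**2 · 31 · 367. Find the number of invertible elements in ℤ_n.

φ(7) = 7 − 1 = 6.
φ(11^2) = 11^1·(11−1) = 11·10 = 110.
φ(31) = 31 − 1 = 30.
φ(367) = 367 − 1 = 366.
Since φ is multiplicative, φ(9636319) = 6 · 110 · 30 · 366 = 7246800.

7246800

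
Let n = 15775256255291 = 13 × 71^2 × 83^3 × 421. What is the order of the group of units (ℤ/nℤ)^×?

φ(15775256255291) = 15775256255291 · (1 − 1/13) · (1 − 1/71) · (1 − 1/83) · (1 − 1/421)
       = 15775256255291 · 28929600/32252389 = 14150017022400.

14150017022400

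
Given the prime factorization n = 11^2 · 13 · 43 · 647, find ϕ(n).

φ(43762433) = 43762433 · (1 − 1/11) · (1 − 1/13) · (1 − 1/43) · (1 − 1/647)
       = 43762433 · 3255840/3978403 = 35814240.

35814240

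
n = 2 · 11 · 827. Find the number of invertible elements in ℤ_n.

8260

φ(2) = 2 − 1 = 1.
φ(11) = 11 − 1 = 10.
φ(827) = 827 − 1 = 826.
Since φ is multiplicative, φ(18194) = 1 · 10 · 826 = 8260.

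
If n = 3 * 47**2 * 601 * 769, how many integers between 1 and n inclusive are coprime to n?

φ(3062793963) = 3062793963 · (1 − 1/3) · (1 − 1/47) · (1 − 1/601) · (1 − 1/769)
       = 3062793963 · 42393600/65165829 = 1992499200.

1992499200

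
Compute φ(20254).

8640

Prime factorization: 20254 = 2 × 13 × 19 × 41.
φ(20254) = 20254 · (1 − 1/2) · (1 − 1/13) · (1 − 1/19) · (1 − 1/41)
       = 20254 · 8640/20254 = 8640.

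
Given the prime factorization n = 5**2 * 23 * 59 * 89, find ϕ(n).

2245760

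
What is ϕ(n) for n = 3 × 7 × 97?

1152

φ(2037) = 2037 · (1 − 1/3) · (1 − 1/7) · (1 − 1/97)
       = 2037 · 1152/2037 = 1152.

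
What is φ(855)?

432

Factor 855: 855 = 3^2 · 5 · 19.
φ(3^2) = 3^2 − 3^1 = 9 − 3 = 6.
φ(5) = 5 − 1 = 4.
φ(19) = 19 − 1 = 18.
φ(855) = 6 × 4 × 18 = 432.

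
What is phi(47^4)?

4775858

φ(4879681) = 4879681 · (1 − 1/47)
       = 4879681 · 46/47 = 4775858.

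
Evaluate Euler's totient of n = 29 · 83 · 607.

1391376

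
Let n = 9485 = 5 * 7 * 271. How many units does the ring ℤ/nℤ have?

φ(5) = 5 − 1 = 4.
φ(7) = 7 − 1 = 6.
φ(271) = 271 − 1 = 270.
Since φ is multiplicative, φ(9485) = 4 · 6 · 270 = 6480.

6480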